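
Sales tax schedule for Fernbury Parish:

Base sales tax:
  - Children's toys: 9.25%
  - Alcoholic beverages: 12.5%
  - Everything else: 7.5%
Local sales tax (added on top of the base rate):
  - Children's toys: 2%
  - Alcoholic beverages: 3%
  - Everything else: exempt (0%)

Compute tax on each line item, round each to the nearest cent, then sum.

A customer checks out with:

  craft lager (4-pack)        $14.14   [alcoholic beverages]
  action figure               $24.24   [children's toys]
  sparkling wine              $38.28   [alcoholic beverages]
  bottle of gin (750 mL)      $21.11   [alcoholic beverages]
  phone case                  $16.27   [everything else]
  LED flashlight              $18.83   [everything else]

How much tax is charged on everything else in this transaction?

$2.63

Phone case $16.27: everything else → 7.5% + 0% local = 7.5% → $1.22
LED flashlight $18.83: everything else → 7.5% + 0% local = 7.5% → $1.41
Tax on everything else = $1.22 + $1.41 = $2.63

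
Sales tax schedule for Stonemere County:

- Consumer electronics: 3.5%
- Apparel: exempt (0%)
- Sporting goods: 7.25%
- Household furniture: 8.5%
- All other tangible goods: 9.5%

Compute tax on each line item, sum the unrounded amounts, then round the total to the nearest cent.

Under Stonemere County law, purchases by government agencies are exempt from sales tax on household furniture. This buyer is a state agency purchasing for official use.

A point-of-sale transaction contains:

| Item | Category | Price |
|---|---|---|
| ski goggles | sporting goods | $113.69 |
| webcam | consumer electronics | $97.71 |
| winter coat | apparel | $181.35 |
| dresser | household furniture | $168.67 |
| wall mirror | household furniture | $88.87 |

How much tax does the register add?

Ski goggles $113.69: sporting goods → 7.25% → $8.242525
Webcam $97.71: consumer electronics → 3.5% → $3.41985
Winter coat $181.35: apparel → 0% → $0.00
Dresser $168.67: household furniture, buyer-exempt → 0% → $0.00
Wall mirror $88.87: household furniture, buyer-exempt → 0% → $0.00
Unrounded tax sum = $11.662375 → $11.66

$11.66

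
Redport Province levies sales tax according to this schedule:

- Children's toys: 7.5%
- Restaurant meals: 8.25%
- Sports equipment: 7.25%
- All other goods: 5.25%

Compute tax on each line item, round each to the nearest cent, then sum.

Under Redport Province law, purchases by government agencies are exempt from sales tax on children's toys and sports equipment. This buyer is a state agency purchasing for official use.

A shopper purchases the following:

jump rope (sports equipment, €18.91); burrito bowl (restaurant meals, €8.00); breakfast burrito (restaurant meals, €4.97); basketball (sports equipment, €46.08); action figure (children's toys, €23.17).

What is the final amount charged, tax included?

€102.20

Jump rope €18.91: sports equipment, buyer-exempt → 0% → €0.00
Burrito bowl €8.00: restaurant meals → 8.25% → €0.66
Breakfast burrito €4.97: restaurant meals → 8.25% → €0.41
Basketball €46.08: sports equipment, buyer-exempt → 0% → €0.00
Action figure €23.17: children's toys, buyer-exempt → 0% → €0.00
Subtotal = €101.13; tax = €1.07; total due = €102.20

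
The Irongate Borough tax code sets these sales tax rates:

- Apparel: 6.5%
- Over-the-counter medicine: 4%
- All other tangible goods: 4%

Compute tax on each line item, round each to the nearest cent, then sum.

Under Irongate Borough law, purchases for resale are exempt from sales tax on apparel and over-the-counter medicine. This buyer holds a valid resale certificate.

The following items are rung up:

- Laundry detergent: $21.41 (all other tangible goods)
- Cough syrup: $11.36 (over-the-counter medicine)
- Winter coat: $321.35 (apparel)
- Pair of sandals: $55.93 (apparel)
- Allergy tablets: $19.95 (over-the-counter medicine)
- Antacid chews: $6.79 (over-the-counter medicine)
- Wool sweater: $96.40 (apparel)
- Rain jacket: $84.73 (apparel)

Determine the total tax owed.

Laundry detergent $21.41: all other tangible goods → 4% → $0.86
Cough syrup $11.36: over-the-counter medicine, buyer-exempt → 0% → $0.00
Winter coat $321.35: apparel, buyer-exempt → 0% → $0.00
Pair of sandals $55.93: apparel, buyer-exempt → 0% → $0.00
Allergy tablets $19.95: over-the-counter medicine, buyer-exempt → 0% → $0.00
Antacid chews $6.79: over-the-counter medicine, buyer-exempt → 0% → $0.00
Wool sweater $96.40: apparel, buyer-exempt → 0% → $0.00
Rain jacket $84.73: apparel, buyer-exempt → 0% → $0.00
Total tax = $0.86

$0.86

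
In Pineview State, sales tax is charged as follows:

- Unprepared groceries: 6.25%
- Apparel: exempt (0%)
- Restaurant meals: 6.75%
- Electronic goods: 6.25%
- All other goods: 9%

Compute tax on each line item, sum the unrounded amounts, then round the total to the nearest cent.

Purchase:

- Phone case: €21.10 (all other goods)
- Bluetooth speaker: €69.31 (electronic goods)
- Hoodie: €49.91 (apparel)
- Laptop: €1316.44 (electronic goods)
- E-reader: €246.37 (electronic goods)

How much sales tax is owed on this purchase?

€103.91

Phone case €21.10: all other goods → 9% → €1.899
Bluetooth speaker €69.31: electronic goods → 6.25% → €4.331875
Hoodie €49.91: apparel → 0% → €0.00
Laptop €1316.44: electronic goods → 6.25% → €82.2775
E-reader €246.37: electronic goods → 6.25% → €15.398125
Unrounded tax sum = €103.9065 → €103.91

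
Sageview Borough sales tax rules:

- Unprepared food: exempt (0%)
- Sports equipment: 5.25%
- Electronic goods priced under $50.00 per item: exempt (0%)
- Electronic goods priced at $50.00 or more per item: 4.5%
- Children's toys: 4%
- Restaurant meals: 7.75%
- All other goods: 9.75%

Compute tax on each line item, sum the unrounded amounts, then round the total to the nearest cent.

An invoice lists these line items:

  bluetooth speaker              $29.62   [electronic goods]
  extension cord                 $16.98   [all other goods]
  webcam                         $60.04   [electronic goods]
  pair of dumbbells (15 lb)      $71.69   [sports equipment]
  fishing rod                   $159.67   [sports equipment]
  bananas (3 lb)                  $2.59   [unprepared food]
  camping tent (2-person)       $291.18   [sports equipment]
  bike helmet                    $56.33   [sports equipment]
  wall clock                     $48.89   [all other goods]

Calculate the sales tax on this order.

$39.51

Bluetooth speaker $29.62: electronic goods, under $50.00 → 0% → $0.00
Extension cord $16.98: all other goods → 9.75% → $1.65555
Webcam $60.04: electronic goods, $50.00 or more → 4.5% → $2.7018
Pair of dumbbells (15 lb) $71.69: sports equipment → 5.25% → $3.763725
Fishing rod $159.67: sports equipment → 5.25% → $8.382675
Bananas (3 lb) $2.59: unprepared food → 0% → $0.00
Camping tent (2-person) $291.18: sports equipment → 5.25% → $15.28695
Bike helmet $56.33: sports equipment → 5.25% → $2.957325
Wall clock $48.89: all other goods → 9.75% → $4.766775
Unrounded tax sum = $39.5148 → $39.51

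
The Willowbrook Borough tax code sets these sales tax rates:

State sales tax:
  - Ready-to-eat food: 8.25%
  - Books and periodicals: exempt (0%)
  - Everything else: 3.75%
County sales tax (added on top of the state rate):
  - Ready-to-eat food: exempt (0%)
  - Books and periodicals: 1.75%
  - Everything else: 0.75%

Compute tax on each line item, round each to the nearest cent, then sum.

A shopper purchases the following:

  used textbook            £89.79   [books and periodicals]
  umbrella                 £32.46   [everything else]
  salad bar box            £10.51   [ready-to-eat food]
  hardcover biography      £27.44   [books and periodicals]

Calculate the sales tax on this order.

Used textbook £89.79: books and periodicals → 0% + 1.75% county = 1.75% → £1.57
Umbrella £32.46: everything else → 3.75% + 0.75% county = 4.5% → £1.46
Salad bar box £10.51: ready-to-eat food → 8.25% + 0% county = 8.25% → £0.87
Hardcover biography £27.44: books and periodicals → 0% + 1.75% county = 1.75% → £0.48
Total tax = £1.57 + £1.46 + £0.87 + £0.48 = £4.38

£4.38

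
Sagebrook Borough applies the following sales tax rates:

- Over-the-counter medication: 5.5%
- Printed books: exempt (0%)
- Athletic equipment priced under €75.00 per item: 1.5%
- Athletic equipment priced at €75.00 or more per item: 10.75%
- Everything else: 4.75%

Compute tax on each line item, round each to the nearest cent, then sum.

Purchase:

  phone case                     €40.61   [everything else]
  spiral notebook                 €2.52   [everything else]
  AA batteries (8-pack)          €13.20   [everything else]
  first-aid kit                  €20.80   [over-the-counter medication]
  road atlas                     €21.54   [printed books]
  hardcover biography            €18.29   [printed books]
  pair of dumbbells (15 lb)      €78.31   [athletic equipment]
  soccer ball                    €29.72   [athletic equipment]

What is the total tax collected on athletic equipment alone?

Pair of dumbbells (15 lb) €78.31: athletic equipment, €75.00 or more → 10.75% → €8.42
Soccer ball €29.72: athletic equipment, under €75.00 → 1.5% → €0.45
Tax on athletic equipment = €8.42 + €0.45 = €8.87

€8.87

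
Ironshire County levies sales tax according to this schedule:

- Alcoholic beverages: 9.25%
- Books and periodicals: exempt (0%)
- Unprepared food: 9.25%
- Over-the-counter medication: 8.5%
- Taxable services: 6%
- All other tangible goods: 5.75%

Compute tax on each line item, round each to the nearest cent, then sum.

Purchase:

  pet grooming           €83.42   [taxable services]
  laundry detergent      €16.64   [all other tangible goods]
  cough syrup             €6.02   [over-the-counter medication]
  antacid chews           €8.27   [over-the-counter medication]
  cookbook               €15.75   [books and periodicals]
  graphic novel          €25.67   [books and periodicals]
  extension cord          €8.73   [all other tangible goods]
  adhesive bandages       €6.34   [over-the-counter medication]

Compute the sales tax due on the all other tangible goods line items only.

Laundry detergent €16.64: all other tangible goods → 5.75% → €0.96
Extension cord €8.73: all other tangible goods → 5.75% → €0.50
Tax on all other tangible goods = €0.96 + €0.50 = €1.46

€1.46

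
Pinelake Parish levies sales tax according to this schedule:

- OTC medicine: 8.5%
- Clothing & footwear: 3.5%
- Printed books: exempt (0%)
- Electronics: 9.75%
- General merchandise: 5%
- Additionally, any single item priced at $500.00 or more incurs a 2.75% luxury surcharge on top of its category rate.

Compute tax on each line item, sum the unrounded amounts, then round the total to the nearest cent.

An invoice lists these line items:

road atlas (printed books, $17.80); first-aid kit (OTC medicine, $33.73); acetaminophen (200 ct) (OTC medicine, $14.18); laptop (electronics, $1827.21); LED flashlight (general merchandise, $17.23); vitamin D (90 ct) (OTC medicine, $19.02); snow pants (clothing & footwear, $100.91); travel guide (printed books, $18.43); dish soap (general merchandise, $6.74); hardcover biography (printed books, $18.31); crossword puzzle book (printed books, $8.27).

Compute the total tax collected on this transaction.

$238.82

Road atlas $17.80: printed books → 0% → $0.00
First-aid kit $33.73: OTC medicine → 8.5% → $2.86705
Acetaminophen (200 ct) $14.18: OTC medicine → 8.5% → $1.2053
Laptop $1827.21: electronics → 9.75% + 2.75% surcharge = 12.5% → $228.40125
LED flashlight $17.23: general merchandise → 5% → $0.8615
Vitamin D (90 ct) $19.02: OTC medicine → 8.5% → $1.6167
Snow pants $100.91: clothing & footwear → 3.5% → $3.53185
Travel guide $18.43: printed books → 0% → $0.00
Dish soap $6.74: general merchandise → 5% → $0.337
Hardcover biography $18.31: printed books → 0% → $0.00
Crossword puzzle book $8.27: printed books → 0% → $0.00
Unrounded tax sum = $238.82065 → $238.82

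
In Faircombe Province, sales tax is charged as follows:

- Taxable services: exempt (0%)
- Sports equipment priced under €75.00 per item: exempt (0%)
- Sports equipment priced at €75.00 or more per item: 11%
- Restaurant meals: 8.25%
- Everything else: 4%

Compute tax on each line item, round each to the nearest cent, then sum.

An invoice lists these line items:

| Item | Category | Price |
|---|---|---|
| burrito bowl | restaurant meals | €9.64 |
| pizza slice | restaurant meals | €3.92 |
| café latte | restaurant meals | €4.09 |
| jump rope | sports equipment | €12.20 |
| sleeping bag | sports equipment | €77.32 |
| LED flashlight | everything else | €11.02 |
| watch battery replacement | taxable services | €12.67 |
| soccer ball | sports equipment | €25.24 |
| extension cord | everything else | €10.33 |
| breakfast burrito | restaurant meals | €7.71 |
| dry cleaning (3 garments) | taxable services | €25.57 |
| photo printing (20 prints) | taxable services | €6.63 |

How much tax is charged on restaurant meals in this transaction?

€2.10

Burrito bowl €9.64: restaurant meals → 8.25% → €0.80
Pizza slice €3.92: restaurant meals → 8.25% → €0.32
Café latte €4.09: restaurant meals → 8.25% → €0.34
Breakfast burrito €7.71: restaurant meals → 8.25% → €0.64
Tax on restaurant meals = €0.80 + €0.32 + €0.34 + €0.64 = €2.10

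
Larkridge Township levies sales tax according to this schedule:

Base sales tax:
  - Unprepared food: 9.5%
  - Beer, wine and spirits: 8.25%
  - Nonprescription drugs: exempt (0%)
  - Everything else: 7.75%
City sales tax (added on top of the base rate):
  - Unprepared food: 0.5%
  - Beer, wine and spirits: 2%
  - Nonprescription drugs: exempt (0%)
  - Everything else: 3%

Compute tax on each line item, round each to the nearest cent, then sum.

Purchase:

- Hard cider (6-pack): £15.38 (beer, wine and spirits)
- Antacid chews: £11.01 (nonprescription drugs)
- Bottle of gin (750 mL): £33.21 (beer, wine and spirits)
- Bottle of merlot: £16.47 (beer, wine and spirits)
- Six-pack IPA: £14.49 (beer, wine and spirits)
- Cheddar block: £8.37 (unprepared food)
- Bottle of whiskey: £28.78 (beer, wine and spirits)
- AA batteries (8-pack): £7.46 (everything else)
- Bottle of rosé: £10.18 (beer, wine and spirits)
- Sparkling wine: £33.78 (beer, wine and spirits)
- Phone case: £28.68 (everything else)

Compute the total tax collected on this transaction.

£20.33

Hard cider (6-pack) £15.38: beer, wine and spirits → 8.25% + 2% city = 10.25% → £1.58
Antacid chews £11.01: nonprescription drugs → 0% + 0% city = 0% → £0.00
Bottle of gin (750 mL) £33.21: beer, wine and spirits → 8.25% + 2% city = 10.25% → £3.40
Bottle of merlot £16.47: beer, wine and spirits → 8.25% + 2% city = 10.25% → £1.69
Six-pack IPA £14.49: beer, wine and spirits → 8.25% + 2% city = 10.25% → £1.49
Cheddar block £8.37: unprepared food → 9.5% + 0.5% city = 10% → £0.84
Bottle of whiskey £28.78: beer, wine and spirits → 8.25% + 2% city = 10.25% → £2.95
AA batteries (8-pack) £7.46: everything else → 7.75% + 3% city = 10.75% → £0.80
Bottle of rosé £10.18: beer, wine and spirits → 8.25% + 2% city = 10.25% → £1.04
Sparkling wine £33.78: beer, wine and spirits → 8.25% + 2% city = 10.25% → £3.46
Phone case £28.68: everything else → 7.75% + 3% city = 10.75% → £3.08
Total tax = £1.58 + £3.40 + £1.69 + £1.49 + £0.84 + £2.95 + £0.80 + £1.04 + £3.46 + £3.08 = £20.33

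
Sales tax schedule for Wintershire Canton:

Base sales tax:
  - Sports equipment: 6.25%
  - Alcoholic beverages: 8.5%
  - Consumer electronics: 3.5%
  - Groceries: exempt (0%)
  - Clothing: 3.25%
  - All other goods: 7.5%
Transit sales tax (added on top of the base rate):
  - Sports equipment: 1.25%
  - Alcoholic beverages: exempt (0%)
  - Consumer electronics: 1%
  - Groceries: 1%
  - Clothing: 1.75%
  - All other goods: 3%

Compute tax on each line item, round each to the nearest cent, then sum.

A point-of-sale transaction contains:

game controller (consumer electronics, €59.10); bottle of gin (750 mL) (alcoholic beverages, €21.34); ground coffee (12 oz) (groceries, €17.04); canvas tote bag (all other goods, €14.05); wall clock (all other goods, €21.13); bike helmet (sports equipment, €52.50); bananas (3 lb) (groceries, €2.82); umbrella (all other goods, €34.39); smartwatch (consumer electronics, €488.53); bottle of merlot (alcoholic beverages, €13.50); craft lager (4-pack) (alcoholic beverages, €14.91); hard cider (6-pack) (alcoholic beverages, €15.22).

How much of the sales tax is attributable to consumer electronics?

€24.64

Game controller €59.10: consumer electronics → 3.5% + 1% transit = 4.5% → €2.66
Smartwatch €488.53: consumer electronics → 3.5% + 1% transit = 4.5% → €21.98
Tax on consumer electronics = €2.66 + €21.98 = €24.64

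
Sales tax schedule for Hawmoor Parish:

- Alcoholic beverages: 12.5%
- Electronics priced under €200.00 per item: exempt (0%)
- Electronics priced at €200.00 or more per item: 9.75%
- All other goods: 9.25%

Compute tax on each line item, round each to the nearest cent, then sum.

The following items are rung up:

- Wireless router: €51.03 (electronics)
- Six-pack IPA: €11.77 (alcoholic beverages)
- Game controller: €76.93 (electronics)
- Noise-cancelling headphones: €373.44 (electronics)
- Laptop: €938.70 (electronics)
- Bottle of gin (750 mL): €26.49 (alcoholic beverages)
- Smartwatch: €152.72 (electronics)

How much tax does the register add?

€132.71

Wireless router €51.03: electronics, under €200.00 → 0% → €0.00
Six-pack IPA €11.77: alcoholic beverages → 12.5% → €1.47
Game controller €76.93: electronics, under €200.00 → 0% → €0.00
Noise-cancelling headphones €373.44: electronics, €200.00 or more → 9.75% → €36.41
Laptop €938.70: electronics, €200.00 or more → 9.75% → €91.52
Bottle of gin (750 mL) €26.49: alcoholic beverages → 12.5% → €3.31
Smartwatch €152.72: electronics, under €200.00 → 0% → €0.00
Total tax = €1.47 + €36.41 + €91.52 + €3.31 = €132.71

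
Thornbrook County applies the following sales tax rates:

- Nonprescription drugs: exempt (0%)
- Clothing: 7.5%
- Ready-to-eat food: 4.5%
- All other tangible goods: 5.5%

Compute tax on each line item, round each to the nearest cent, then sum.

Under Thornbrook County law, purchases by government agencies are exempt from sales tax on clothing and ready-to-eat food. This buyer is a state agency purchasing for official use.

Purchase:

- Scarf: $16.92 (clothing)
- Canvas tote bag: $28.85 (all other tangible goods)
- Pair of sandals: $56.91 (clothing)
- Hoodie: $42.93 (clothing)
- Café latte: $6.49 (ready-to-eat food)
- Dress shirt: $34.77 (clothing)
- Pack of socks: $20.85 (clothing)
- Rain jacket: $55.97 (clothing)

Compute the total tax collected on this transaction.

Scarf $16.92: clothing, buyer-exempt → 0% → $0.00
Canvas tote bag $28.85: all other tangible goods → 5.5% → $1.59
Pair of sandals $56.91: clothing, buyer-exempt → 0% → $0.00
Hoodie $42.93: clothing, buyer-exempt → 0% → $0.00
Café latte $6.49: ready-to-eat food, buyer-exempt → 0% → $0.00
Dress shirt $34.77: clothing, buyer-exempt → 0% → $0.00
Pack of socks $20.85: clothing, buyer-exempt → 0% → $0.00
Rain jacket $55.97: clothing, buyer-exempt → 0% → $0.00
Total tax = $1.59

$1.59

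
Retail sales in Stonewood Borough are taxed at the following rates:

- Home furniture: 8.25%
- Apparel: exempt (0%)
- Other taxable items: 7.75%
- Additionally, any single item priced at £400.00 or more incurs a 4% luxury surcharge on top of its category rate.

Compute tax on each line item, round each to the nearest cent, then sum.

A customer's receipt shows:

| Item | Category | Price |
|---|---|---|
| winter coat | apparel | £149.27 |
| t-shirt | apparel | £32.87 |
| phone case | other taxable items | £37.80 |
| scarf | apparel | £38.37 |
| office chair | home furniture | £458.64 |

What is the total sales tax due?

£59.11

Winter coat £149.27: apparel → 0% → £0.00
T-shirt £32.87: apparel → 0% → £0.00
Phone case £37.80: other taxable items → 7.75% → £2.93
Scarf £38.37: apparel → 0% → £0.00
Office chair £458.64: home furniture → 8.25% + 4% surcharge = 12.25% → £56.18
Total tax = £2.93 + £56.18 = £59.11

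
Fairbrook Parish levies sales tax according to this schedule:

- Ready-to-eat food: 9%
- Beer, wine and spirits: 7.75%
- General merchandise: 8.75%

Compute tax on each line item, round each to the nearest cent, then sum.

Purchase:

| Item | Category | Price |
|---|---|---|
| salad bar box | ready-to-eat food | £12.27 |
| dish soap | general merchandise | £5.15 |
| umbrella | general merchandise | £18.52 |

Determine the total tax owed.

Salad bar box £12.27: ready-to-eat food → 9% → £1.10
Dish soap £5.15: general merchandise → 8.75% → £0.45
Umbrella £18.52: general merchandise → 8.75% → £1.62
Total tax = £1.10 + £0.45 + £1.62 = £3.17

£3.17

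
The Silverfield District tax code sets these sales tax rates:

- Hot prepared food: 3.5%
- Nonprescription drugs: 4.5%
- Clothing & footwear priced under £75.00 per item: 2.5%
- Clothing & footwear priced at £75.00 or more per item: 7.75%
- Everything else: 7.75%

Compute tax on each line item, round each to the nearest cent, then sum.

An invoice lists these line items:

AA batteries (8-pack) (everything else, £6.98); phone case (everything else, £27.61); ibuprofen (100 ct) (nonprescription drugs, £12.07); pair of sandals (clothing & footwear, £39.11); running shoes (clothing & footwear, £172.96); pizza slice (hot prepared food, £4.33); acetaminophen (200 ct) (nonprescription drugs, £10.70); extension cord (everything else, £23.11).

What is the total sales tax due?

£20.02

AA batteries (8-pack) £6.98: everything else → 7.75% → £0.54
Phone case £27.61: everything else → 7.75% → £2.14
Ibuprofen (100 ct) £12.07: nonprescription drugs → 4.5% → £0.54
Pair of sandals £39.11: clothing & footwear, under £75.00 → 2.5% → £0.98
Running shoes £172.96: clothing & footwear, £75.00 or more → 7.75% → £13.40
Pizza slice £4.33: hot prepared food → 3.5% → £0.15
Acetaminophen (200 ct) £10.70: nonprescription drugs → 4.5% → £0.48
Extension cord £23.11: everything else → 7.75% → £1.79
Total tax = £0.54 + £2.14 + £0.54 + £0.98 + £13.40 + £0.15 + £0.48 + £1.79 = £20.02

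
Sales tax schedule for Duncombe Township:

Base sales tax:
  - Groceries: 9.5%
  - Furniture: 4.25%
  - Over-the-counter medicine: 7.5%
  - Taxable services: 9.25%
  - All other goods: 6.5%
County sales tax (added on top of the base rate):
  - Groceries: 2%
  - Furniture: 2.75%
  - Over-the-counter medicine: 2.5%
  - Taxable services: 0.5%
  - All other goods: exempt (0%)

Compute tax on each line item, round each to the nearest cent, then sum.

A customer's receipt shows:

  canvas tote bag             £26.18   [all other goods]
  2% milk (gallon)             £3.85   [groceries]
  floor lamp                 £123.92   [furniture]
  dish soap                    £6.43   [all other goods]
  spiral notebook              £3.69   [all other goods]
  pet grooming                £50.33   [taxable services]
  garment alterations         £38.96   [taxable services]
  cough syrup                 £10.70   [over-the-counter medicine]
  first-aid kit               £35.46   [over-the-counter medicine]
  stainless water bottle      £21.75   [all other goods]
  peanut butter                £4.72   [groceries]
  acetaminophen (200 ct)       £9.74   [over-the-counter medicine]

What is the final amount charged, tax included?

£363.45

Canvas tote bag £26.18: all other goods → 6.5% + 0% county = 6.5% → £1.70
2% milk (gallon) £3.85: groceries → 9.5% + 2% county = 11.5% → £0.44
Floor lamp £123.92: furniture → 4.25% + 2.75% county = 7% → £8.67
Dish soap £6.43: all other goods → 6.5% + 0% county = 6.5% → £0.42
Spiral notebook £3.69: all other goods → 6.5% + 0% county = 6.5% → £0.24
Pet grooming £50.33: taxable services → 9.25% + 0.5% county = 9.75% → £4.91
Garment alterations £38.96: taxable services → 9.25% + 0.5% county = 9.75% → £3.80
Cough syrup £10.70: over-the-counter medicine → 7.5% + 2.5% county = 10% → £1.07
First-aid kit £35.46: over-the-counter medicine → 7.5% + 2.5% county = 10% → £3.55
Stainless water bottle £21.75: all other goods → 6.5% + 0% county = 6.5% → £1.41
Peanut butter £4.72: groceries → 9.5% + 2% county = 11.5% → £0.54
Acetaminophen (200 ct) £9.74: over-the-counter medicine → 7.5% + 2.5% county = 10% → £0.97
Subtotal = £335.73; tax = £27.72; total due = £363.45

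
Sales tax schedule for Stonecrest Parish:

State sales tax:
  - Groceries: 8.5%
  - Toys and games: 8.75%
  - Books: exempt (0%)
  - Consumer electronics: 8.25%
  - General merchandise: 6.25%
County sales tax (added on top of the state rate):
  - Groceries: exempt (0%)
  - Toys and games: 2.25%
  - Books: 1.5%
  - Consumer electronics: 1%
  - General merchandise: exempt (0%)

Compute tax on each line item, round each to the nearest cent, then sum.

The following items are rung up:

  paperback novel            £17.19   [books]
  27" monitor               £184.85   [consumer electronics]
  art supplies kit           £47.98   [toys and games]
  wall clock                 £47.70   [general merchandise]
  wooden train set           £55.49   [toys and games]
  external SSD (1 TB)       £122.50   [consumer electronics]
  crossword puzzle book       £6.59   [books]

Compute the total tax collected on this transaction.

Paperback novel £17.19: books → 0% + 1.5% county = 1.5% → £0.26
27" monitor £184.85: consumer electronics → 8.25% + 1% county = 9.25% → £17.10
Art supplies kit £47.98: toys and games → 8.75% + 2.25% county = 11% → £5.28
Wall clock £47.70: general merchandise → 6.25% + 0% county = 6.25% → £2.98
Wooden train set £55.49: toys and games → 8.75% + 2.25% county = 11% → £6.10
External SSD (1 TB) £122.50: consumer electronics → 8.25% + 1% county = 9.25% → £11.33
Crossword puzzle book £6.59: books → 0% + 1.5% county = 1.5% → £0.10
Total tax = £0.26 + £17.10 + £5.28 + £2.98 + £6.10 + £11.33 + £0.10 = £43.15

£43.15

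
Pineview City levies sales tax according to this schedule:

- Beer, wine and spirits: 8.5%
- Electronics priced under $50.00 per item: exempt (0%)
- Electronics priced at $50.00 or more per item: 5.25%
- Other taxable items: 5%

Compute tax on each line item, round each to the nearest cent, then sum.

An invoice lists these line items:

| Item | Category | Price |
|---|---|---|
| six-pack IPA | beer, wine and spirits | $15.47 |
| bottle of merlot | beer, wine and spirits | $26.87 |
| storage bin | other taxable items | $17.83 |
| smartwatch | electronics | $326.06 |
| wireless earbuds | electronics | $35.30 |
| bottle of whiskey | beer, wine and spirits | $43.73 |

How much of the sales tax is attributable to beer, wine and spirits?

Six-pack IPA $15.47: beer, wine and spirits → 8.5% → $1.31
Bottle of merlot $26.87: beer, wine and spirits → 8.5% → $2.28
Bottle of whiskey $43.73: beer, wine and spirits → 8.5% → $3.72
Tax on beer, wine and spirits = $1.31 + $2.28 + $3.72 = $7.31

$7.31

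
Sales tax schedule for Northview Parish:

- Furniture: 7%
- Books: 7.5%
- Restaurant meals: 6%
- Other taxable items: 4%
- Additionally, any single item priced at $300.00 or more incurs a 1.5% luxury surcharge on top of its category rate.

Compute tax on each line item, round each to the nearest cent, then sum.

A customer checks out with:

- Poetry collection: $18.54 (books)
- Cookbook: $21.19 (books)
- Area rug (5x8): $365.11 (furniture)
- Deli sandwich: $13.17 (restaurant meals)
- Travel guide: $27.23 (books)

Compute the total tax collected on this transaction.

$36.84

Poetry collection $18.54: books → 7.5% → $1.39
Cookbook $21.19: books → 7.5% → $1.59
Area rug (5x8) $365.11: furniture → 7% + 1.5% surcharge = 8.5% → $31.03
Deli sandwich $13.17: restaurant meals → 6% → $0.79
Travel guide $27.23: books → 7.5% → $2.04
Total tax = $1.39 + $1.59 + $31.03 + $0.79 + $2.04 = $36.84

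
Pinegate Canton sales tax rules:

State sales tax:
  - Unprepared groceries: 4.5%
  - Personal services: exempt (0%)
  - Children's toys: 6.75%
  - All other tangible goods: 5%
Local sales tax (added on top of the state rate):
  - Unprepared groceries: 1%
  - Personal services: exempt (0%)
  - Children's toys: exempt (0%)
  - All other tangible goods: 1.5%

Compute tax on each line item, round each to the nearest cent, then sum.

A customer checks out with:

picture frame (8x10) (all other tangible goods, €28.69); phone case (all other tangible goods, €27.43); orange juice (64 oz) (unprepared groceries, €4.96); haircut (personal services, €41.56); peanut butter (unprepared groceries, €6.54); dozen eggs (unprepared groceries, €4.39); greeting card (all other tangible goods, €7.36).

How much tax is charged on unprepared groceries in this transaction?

Orange juice (64 oz) €4.96: unprepared groceries → 4.5% + 1% local = 5.5% → €0.27
Peanut butter €6.54: unprepared groceries → 4.5% + 1% local = 5.5% → €0.36
Dozen eggs €4.39: unprepared groceries → 4.5% + 1% local = 5.5% → €0.24
Tax on unprepared groceries = €0.27 + €0.36 + €0.24 = €0.87

€0.87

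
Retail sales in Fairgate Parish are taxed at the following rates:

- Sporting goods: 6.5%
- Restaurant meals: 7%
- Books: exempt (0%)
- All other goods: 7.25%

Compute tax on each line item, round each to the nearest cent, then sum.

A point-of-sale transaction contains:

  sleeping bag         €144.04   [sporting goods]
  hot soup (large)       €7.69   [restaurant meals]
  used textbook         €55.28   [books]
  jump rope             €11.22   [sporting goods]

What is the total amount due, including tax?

Sleeping bag €144.04: sporting goods → 6.5% → €9.36
Hot soup (large) €7.69: restaurant meals → 7% → €0.54
Used textbook €55.28: books → 0% → €0.00
Jump rope €11.22: sporting goods → 6.5% → €0.73
Subtotal = €218.23; tax = €10.63; total due = €228.86

€228.86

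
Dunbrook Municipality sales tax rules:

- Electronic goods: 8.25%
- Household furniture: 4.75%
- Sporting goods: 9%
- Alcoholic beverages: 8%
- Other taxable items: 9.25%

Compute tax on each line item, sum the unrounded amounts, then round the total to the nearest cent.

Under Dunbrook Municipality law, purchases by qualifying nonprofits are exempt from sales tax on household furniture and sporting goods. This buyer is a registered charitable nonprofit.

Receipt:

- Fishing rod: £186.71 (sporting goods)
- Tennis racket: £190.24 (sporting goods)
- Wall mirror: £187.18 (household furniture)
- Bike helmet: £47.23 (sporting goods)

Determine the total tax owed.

Fishing rod £186.71: sporting goods, buyer-exempt → 0% → £0.00
Tennis racket £190.24: sporting goods, buyer-exempt → 0% → £0.00
Wall mirror £187.18: household furniture, buyer-exempt → 0% → £0.00
Bike helmet £47.23: sporting goods, buyer-exempt → 0% → £0.00
Unrounded tax sum = £0.00 → £0.00

£0.00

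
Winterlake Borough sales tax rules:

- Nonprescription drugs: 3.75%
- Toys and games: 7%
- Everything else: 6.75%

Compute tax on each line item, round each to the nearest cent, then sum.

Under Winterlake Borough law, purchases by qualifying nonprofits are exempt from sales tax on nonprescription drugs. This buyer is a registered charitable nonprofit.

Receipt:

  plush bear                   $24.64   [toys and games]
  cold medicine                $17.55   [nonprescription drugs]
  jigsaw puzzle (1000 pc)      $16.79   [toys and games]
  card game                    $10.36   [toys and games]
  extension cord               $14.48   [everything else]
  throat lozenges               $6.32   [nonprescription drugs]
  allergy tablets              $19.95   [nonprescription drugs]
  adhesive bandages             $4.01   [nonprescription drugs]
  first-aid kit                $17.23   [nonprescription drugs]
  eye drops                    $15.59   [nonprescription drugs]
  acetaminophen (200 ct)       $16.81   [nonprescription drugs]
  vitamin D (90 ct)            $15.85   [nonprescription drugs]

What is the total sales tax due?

Plush bear $24.64: toys and games → 7% → $1.72
Cold medicine $17.55: nonprescription drugs, buyer-exempt → 0% → $0.00
Jigsaw puzzle (1000 pc) $16.79: toys and games → 7% → $1.18
Card game $10.36: toys and games → 7% → $0.73
Extension cord $14.48: everything else → 6.75% → $0.98
Throat lozenges $6.32: nonprescription drugs, buyer-exempt → 0% → $0.00
Allergy tablets $19.95: nonprescription drugs, buyer-exempt → 0% → $0.00
Adhesive bandages $4.01: nonprescription drugs, buyer-exempt → 0% → $0.00
First-aid kit $17.23: nonprescription drugs, buyer-exempt → 0% → $0.00
Eye drops $15.59: nonprescription drugs, buyer-exempt → 0% → $0.00
Acetaminophen (200 ct) $16.81: nonprescription drugs, buyer-exempt → 0% → $0.00
Vitamin D (90 ct) $15.85: nonprescription drugs, buyer-exempt → 0% → $0.00
Total tax = $1.72 + $1.18 + $0.73 + $0.98 = $4.61

$4.61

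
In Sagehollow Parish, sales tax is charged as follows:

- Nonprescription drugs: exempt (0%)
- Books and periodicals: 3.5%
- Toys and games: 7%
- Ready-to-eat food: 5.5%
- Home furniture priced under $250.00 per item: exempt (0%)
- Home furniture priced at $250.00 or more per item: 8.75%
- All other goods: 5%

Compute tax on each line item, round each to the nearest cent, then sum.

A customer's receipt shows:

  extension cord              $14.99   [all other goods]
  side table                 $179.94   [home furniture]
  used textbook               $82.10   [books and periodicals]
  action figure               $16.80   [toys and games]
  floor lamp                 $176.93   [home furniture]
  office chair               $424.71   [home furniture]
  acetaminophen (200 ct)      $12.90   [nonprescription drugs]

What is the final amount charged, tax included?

Extension cord $14.99: all other goods → 5% → $0.75
Side table $179.94: home furniture, under $250.00 → 0% → $0.00
Used textbook $82.10: books and periodicals → 3.5% → $2.87
Action figure $16.80: toys and games → 7% → $1.18
Floor lamp $176.93: home furniture, under $250.00 → 0% → $0.00
Office chair $424.71: home furniture, $250.00 or more → 8.75% → $37.16
Acetaminophen (200 ct) $12.90: nonprescription drugs → 0% → $0.00
Subtotal = $908.37; tax = $41.96; total due = $950.33

$950.33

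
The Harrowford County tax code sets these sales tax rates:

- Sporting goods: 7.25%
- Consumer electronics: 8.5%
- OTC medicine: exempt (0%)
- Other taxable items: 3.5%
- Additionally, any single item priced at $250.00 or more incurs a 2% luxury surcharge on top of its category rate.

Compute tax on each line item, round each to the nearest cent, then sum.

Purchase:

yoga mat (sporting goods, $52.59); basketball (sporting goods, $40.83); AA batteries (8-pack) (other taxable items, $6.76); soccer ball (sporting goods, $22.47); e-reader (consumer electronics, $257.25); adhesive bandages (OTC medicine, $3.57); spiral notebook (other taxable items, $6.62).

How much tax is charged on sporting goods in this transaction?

Yoga mat $52.59: sporting goods → 7.25% → $3.81
Basketball $40.83: sporting goods → 7.25% → $2.96
Soccer ball $22.47: sporting goods → 7.25% → $1.63
Tax on sporting goods = $3.81 + $2.96 + $1.63 = $8.40

$8.40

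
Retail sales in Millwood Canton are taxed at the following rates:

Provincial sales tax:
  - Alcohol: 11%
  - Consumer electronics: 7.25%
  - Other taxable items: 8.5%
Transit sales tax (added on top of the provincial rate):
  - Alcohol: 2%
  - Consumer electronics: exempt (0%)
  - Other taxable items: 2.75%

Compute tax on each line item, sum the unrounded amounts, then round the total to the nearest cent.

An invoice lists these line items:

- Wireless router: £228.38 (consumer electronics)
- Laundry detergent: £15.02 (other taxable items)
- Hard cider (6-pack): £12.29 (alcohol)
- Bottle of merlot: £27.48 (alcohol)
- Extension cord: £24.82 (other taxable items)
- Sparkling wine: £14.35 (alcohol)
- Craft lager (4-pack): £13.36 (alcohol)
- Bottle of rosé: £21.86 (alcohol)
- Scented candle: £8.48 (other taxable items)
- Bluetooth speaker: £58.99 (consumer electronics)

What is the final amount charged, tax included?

Wireless router £228.38: consumer electronics → 7.25% + 0% transit = 7.25% → £16.55755
Laundry detergent £15.02: other taxable items → 8.5% + 2.75% transit = 11.25% → £1.68975
Hard cider (6-pack) £12.29: alcohol → 11% + 2% transit = 13% → £1.5977
Bottle of merlot £27.48: alcohol → 11% + 2% transit = 13% → £3.5724
Extension cord £24.82: other taxable items → 8.5% + 2.75% transit = 11.25% → £2.79225
Sparkling wine £14.35: alcohol → 11% + 2% transit = 13% → £1.8655
Craft lager (4-pack) £13.36: alcohol → 11% + 2% transit = 13% → £1.7368
Bottle of rosé £21.86: alcohol → 11% + 2% transit = 13% → £2.8418
Scented candle £8.48: other taxable items → 8.5% + 2.75% transit = 11.25% → £0.954
Bluetooth speaker £58.99: consumer electronics → 7.25% + 0% transit = 7.25% → £4.276775
Subtotal = £425.03; unrounded tax = £37.884525 → £37.88; total due = £462.91

£462.91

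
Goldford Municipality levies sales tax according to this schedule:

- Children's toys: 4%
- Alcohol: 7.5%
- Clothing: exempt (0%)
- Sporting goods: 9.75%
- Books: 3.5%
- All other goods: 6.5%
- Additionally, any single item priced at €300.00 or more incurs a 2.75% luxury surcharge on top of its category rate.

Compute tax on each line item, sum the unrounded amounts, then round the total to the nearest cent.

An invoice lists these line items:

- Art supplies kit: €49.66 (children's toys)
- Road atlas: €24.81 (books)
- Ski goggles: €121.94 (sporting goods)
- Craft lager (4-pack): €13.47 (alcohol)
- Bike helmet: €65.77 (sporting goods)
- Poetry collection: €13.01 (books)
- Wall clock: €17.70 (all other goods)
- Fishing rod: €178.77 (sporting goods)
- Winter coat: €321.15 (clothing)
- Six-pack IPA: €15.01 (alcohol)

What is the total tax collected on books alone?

Road atlas €24.81: books → 3.5% → €0.86835
Poetry collection €13.01: books → 3.5% → €0.45535
Tax on books: unrounded sum = €1.3237 → €1.32

€1.32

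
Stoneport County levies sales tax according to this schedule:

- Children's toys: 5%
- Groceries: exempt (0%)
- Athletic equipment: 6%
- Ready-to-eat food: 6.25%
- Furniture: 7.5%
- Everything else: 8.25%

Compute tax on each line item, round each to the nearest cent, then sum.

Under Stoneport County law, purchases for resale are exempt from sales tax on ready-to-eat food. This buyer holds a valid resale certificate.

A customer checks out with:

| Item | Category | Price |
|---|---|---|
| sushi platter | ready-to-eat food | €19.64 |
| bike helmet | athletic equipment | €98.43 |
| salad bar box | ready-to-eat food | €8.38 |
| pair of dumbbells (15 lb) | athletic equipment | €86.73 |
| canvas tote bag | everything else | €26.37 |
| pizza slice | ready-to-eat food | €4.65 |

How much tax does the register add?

€13.29

Sushi platter €19.64: ready-to-eat food, buyer-exempt → 0% → €0.00
Bike helmet €98.43: athletic equipment → 6% → €5.91
Salad bar box €8.38: ready-to-eat food, buyer-exempt → 0% → €0.00
Pair of dumbbells (15 lb) €86.73: athletic equipment → 6% → €5.20
Canvas tote bag €26.37: everything else → 8.25% → €2.18
Pizza slice €4.65: ready-to-eat food, buyer-exempt → 0% → €0.00
Total tax = €5.91 + €5.20 + €2.18 = €13.29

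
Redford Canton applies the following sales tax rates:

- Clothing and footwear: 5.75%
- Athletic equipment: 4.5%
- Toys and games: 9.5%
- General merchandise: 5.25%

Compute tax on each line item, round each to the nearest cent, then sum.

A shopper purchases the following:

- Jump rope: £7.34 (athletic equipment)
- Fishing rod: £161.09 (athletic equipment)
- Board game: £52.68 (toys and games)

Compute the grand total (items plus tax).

£233.69

Jump rope £7.34: athletic equipment → 4.5% → £0.33
Fishing rod £161.09: athletic equipment → 4.5% → £7.25
Board game £52.68: toys and games → 9.5% → £5.00
Subtotal = £221.11; tax = £12.58; total due = £233.69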